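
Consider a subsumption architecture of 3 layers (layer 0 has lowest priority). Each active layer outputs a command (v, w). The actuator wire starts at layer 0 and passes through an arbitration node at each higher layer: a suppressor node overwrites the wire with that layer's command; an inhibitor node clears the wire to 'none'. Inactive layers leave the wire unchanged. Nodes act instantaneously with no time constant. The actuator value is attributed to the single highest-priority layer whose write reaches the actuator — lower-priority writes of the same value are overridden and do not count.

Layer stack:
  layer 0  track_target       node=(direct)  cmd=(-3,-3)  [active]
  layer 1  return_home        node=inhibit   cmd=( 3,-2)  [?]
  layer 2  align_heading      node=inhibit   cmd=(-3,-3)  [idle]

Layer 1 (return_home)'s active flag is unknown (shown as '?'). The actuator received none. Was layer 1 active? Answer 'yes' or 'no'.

yes

If layer 1 is active=yes:
  actuator would be none
If layer 1 is active=no:
  actuator would be (-3, -3)
Observed none, so layer 1 was active.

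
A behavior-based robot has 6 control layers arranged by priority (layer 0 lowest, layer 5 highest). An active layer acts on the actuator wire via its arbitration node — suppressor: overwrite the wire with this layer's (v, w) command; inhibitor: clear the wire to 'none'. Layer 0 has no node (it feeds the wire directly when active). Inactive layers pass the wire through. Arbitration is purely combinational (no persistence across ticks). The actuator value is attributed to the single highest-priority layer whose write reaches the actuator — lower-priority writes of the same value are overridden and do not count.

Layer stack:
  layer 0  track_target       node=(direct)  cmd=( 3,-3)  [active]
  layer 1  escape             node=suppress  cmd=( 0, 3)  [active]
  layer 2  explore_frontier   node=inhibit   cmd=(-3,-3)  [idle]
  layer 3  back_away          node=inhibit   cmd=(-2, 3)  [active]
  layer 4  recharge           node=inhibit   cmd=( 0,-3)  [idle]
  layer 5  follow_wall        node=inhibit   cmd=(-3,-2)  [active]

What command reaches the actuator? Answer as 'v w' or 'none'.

[0] track_target on; wire := (3, -3)
[1] escape on (suppress); wire := (0, 3)
[2] explore_frontier off; pass (0, 3)
[3] back_away on (inhibit); wire := none
[4] recharge off; pass none
[5] follow_wall on (inhibit); wire := none
output none

none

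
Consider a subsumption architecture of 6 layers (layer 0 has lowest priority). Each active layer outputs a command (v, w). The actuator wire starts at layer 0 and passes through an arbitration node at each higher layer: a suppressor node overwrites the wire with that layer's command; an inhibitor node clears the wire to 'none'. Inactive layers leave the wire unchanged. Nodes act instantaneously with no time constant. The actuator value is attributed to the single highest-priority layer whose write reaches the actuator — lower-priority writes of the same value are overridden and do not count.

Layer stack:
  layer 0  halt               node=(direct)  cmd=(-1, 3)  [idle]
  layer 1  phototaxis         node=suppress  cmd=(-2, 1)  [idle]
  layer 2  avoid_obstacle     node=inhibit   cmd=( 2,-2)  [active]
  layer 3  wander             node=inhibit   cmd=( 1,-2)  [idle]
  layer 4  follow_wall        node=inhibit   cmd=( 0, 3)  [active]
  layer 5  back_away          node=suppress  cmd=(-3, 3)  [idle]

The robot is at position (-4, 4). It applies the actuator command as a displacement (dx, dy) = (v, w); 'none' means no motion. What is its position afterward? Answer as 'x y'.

L0 halt: idle → wire = none
L1 phototaxis: idle → wire stays none
L2 avoid_obstacle: active, inhibitor → wire = none
L3 wander: idle → wire stays none
L4 follow_wall: active, inhibitor → wire = none
L5 back_away: idle → wire stays none
actuator = none
position: (-4, 4) + none = (-4, 4)

-4 4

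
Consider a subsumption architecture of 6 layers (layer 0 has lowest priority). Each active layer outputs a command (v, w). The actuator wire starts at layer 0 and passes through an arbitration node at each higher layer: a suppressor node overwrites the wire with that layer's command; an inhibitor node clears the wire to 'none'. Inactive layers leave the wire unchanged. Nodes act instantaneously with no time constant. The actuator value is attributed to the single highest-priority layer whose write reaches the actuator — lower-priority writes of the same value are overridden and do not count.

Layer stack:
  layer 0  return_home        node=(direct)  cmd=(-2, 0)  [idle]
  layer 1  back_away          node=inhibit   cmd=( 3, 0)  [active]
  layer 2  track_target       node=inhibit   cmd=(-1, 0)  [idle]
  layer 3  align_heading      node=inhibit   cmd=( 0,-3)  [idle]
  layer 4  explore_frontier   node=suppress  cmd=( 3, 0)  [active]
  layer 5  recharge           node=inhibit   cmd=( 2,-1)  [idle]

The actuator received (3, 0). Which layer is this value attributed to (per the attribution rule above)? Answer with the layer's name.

explore_frontier

L0 return_home: idle → wire = none
L1 back_away: active, inhibitor → wire = none
L2 track_target: idle → wire stays none
L3 align_heading: idle → wire stays none
L4 explore_frontier: active, suppressor → wire = (3, 0)
L5 recharge: idle → wire stays (3, 0)
actuator = (3, 0)
last writer: layer 4 = explore_frontier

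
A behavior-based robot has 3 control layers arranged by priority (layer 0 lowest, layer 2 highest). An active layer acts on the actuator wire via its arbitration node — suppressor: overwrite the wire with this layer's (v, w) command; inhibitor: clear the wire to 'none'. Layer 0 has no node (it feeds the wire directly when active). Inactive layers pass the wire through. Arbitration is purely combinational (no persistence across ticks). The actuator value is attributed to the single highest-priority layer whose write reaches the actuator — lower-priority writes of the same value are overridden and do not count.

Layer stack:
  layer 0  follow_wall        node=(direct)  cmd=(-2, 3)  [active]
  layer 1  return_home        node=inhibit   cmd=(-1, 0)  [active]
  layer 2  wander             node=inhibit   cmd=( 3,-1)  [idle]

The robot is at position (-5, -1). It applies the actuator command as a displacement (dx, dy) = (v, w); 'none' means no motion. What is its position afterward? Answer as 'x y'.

-5 -1

[0] follow_wall on; wire := (-2, 3)
[1] return_home on (inhibit); wire := none
[2] wander off; pass none
output none
position: (-5, -1) + none = (-5, -1)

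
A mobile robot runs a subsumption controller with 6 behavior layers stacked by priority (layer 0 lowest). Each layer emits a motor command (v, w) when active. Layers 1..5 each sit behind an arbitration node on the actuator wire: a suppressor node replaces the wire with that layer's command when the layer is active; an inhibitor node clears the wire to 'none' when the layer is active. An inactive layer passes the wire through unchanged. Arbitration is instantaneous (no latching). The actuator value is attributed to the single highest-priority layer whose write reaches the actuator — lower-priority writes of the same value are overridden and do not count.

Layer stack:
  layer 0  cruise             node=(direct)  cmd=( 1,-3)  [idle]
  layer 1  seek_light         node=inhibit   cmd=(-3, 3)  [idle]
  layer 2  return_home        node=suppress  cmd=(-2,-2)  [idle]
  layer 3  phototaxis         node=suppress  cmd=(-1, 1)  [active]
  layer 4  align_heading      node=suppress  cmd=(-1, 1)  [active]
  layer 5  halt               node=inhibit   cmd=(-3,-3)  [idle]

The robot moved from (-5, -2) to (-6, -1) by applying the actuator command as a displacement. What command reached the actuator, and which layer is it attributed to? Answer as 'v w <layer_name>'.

-1 1 align_heading

displacement = (-6, -1) − (-5, -2) = (-1, 1)
layer 0 (cruise) idle — none
layer 1 (seek_light) idle — unchanged: none
layer 2 (return_home) idle — unchanged: none
layer 3 (phototaxis) active — suppresses: (-1, 1)
layer 4 (align_heading) active — suppresses: (-1, 1)
layer 5 (halt) idle — unchanged: (-1, 1)
→ actuator (-1, 1) — from layer 4 (align_heading)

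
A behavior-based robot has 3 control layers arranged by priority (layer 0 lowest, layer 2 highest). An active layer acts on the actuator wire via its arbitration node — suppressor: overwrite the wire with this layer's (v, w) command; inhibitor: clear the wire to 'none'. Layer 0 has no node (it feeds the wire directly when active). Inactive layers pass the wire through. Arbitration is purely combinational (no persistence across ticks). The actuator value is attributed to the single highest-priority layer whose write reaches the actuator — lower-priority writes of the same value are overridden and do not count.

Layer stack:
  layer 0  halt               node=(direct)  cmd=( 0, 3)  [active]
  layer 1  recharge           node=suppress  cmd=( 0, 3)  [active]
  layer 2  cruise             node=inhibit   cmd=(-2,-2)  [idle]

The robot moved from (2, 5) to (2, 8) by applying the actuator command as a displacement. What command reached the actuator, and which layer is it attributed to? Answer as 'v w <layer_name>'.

displacement = (2, 8) − (2, 5) = (0, 3)
L0 halt: active, feeds wire = (0, 3)
L1 recharge: active, suppressor → wire = (0, 3)
L2 cruise: idle → wire stays (0, 3)
actuator = (0, 3) — from layer 1 (recharge)

0 3 recharge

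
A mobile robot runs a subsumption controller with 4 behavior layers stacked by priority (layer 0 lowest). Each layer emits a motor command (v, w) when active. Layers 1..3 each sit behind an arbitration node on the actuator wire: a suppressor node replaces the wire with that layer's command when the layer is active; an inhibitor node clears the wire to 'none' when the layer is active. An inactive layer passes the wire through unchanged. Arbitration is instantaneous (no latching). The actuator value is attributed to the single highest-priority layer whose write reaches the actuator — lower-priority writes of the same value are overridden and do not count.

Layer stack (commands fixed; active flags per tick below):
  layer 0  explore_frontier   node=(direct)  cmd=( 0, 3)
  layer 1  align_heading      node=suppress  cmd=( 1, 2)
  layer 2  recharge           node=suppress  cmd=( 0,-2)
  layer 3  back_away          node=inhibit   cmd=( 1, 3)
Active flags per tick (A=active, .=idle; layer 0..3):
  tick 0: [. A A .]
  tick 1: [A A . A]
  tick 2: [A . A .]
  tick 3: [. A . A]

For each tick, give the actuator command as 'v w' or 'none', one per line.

0 -2
none
0 -2
none

tick 0:
  layer 0 (explore_frontier) idle — none
  layer 1 (align_heading) active — suppresses: (1, 2)
  layer 2 (recharge) active — suppresses: (0, -2)
  layer 3 (back_away) idle — unchanged: (0, -2)
  → actuator (0, -2)
tick 1:
  layer 0 (explore_frontier) active — direct: (0, 3)
  layer 1 (align_heading) active — suppresses: (1, 2)
  layer 2 (recharge) idle — unchanged: (1, 2)
  layer 3 (back_away) active — inhibits: none
  → actuator none
tick 2:
  layer 0 (explore_frontier) active — direct: (0, 3)
  layer 1 (align_heading) idle — unchanged: (0, 3)
  layer 2 (recharge) active — suppresses: (0, -2)
  layer 3 (back_away) idle — unchanged: (0, -2)
  → actuator (0, -2)
tick 3:
  layer 0 (explore_frontier) idle — none
  layer 1 (align_heading) active — suppresses: (1, 2)
  layer 2 (recharge) idle — unchanged: (1, 2)
  layer 3 (back_away) active — inhibits: none
  → actuator none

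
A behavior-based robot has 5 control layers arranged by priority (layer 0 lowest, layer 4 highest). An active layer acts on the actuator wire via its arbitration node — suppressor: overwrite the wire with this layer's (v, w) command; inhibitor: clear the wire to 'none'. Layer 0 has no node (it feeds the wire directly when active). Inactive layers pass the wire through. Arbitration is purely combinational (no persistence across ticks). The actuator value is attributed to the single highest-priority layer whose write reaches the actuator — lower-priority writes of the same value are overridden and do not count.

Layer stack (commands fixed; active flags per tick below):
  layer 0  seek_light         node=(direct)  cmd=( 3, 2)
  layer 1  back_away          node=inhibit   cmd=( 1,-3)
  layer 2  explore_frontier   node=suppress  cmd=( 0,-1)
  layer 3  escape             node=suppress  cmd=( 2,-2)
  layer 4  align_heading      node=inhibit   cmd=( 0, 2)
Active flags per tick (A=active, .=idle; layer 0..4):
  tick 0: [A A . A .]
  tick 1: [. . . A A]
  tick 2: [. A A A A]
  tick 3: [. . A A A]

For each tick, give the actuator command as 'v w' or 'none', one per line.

2 -2
none
none
none

tick 0:
  layer 0 (seek_light) active — direct: (3, 2)
  layer 1 (back_away) active — inhibits: none
  layer 2 (explore_frontier) idle — unchanged: none
  layer 3 (escape) active — suppresses: (2, -2)
  layer 4 (align_heading) idle — unchanged: (2, -2)
  → actuator (2, -2)
tick 1:
  layer 0 (seek_light) idle — none
  layer 1 (back_away) idle — unchanged: none
  layer 2 (explore_frontier) idle — unchanged: none
  layer 3 (escape) active — suppresses: (2, -2)
  layer 4 (align_heading) active — inhibits: none
  → actuator none
tick 2:
  layer 0 (seek_light) idle — none
  layer 1 (back_away) active — inhibits: none
  layer 2 (explore_frontier) active — suppresses: (0, -1)
  layer 3 (escape) active — suppresses: (2, -2)
  layer 4 (align_heading) active — inhibits: none
  → actuator none
tick 3:
  layer 0 (seek_light) idle — none
  layer 1 (back_away) idle — unchanged: none
  layer 2 (explore_frontier) active — suppresses: (0, -1)
  layer 3 (escape) active — suppresses: (2, -2)
  layer 4 (align_heading) active — inhibits: none
  → actuator none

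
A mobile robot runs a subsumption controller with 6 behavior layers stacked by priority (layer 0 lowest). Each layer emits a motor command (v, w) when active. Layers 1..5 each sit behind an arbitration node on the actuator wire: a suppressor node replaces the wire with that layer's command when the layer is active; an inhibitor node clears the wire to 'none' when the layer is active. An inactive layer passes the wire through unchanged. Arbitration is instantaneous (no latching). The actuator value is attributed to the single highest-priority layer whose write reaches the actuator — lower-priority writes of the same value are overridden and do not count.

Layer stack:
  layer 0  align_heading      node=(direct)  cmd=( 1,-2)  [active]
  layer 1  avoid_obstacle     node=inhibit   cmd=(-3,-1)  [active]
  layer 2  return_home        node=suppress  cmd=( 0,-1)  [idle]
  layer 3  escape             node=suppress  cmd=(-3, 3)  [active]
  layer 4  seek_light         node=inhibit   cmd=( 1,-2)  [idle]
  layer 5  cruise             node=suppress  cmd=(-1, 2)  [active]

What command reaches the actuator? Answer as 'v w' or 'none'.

L0 align_heading: active, feeds wire = (1, -2)
L1 avoid_obstacle: active, inhibitor → wire = none
L2 return_home: idle → wire stays none
L3 escape: active, suppressor → wire = (-3, 3)
L4 seek_light: idle → wire stays (-3, 3)
L5 cruise: active, suppressor → wire = (-1, 2)
actuator = (-1, 2)

-1 2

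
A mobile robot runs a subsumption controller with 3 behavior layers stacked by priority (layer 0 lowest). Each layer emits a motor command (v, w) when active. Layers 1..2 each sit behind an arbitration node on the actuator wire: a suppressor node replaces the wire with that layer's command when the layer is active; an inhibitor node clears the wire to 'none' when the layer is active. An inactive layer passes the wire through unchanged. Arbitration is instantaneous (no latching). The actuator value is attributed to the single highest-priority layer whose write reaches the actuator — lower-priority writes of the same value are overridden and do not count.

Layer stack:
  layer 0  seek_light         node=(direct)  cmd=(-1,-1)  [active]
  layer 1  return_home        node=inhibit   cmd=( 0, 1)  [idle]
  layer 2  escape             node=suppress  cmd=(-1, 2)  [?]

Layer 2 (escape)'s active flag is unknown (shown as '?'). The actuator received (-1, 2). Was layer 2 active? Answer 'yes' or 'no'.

If layer 2 is active=yes:
  actuator would be (-1, 2)
If layer 2 is active=no:
  actuator would be (-1, -1)
Observed (-1, 2), so layer 2 was active.

yes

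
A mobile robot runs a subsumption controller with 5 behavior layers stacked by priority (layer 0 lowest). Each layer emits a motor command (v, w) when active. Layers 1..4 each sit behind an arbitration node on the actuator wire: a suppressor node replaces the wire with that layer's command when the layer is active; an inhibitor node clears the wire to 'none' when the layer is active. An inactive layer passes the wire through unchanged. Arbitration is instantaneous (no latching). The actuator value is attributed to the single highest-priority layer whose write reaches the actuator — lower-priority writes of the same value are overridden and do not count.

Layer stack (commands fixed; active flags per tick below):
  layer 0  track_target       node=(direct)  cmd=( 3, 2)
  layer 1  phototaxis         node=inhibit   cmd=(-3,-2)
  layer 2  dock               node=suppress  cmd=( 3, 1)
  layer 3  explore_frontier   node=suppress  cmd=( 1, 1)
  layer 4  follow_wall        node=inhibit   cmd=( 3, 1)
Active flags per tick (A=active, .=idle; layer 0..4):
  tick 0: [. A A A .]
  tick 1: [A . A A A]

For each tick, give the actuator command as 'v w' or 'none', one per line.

1 1
none

tick 0:
  L0 track_target: idle → wire = none
  L1 phototaxis: active, inhibitor → wire = none
  L2 dock: active, suppressor → wire = (3, 1)
  L3 explore_frontier: active, suppressor → wire = (1, 1)
  L4 follow_wall: idle → wire stays (1, 1)
  actuator = (1, 1)
tick 1:
  L0 track_target: active, feeds wire = (3, 2)
  L1 phototaxis: idle → wire stays (3, 2)
  L2 dock: active, suppressor → wire = (3, 1)
  L3 explore_frontier: active, suppressor → wire = (1, 1)
  L4 follow_wall: active, inhibitor → wire = none
  actuator = none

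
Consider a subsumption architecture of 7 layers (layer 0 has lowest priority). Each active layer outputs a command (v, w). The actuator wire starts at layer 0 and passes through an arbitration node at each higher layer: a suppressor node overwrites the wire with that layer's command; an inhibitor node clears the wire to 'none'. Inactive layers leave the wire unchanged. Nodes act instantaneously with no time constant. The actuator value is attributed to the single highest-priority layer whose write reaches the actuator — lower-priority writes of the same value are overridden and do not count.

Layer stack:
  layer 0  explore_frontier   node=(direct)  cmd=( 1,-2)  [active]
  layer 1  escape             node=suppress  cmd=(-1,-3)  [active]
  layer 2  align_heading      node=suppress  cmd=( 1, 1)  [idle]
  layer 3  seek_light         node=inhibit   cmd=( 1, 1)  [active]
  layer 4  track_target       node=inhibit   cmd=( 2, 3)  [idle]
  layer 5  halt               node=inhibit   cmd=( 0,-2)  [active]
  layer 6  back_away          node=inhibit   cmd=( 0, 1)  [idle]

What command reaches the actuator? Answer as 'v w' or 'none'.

none

L0 explore_frontier: active, feeds wire = (1, -2)
L1 escape: active, suppressor → wire = (-1, -3)
L2 align_heading: idle → wire stays (-1, -3)
L3 seek_light: active, inhibitor → wire = none
L4 track_target: idle → wire stays none
L5 halt: active, inhibitor → wire = none
L6 back_away: idle → wire stays none
actuator = none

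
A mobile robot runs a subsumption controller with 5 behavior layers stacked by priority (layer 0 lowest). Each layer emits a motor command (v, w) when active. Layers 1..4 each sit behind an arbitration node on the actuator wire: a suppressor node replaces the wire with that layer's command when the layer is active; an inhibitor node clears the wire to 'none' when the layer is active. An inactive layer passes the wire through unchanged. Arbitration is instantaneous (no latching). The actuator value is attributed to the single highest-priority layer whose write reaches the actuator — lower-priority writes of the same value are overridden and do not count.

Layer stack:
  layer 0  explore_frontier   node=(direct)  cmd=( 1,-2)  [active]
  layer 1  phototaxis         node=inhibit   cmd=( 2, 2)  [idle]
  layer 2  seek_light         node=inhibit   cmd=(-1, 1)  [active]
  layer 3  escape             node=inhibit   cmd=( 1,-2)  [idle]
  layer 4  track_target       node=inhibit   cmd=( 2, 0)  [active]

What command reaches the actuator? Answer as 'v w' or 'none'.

layer 0 (explore_frontier) active — direct: (1, -2)
layer 1 (phototaxis) idle — unchanged: (1, -2)
layer 2 (seek_light) active — inhibits: none
layer 3 (escape) idle — unchanged: none
layer 4 (track_target) active — inhibits: none
→ actuator none

none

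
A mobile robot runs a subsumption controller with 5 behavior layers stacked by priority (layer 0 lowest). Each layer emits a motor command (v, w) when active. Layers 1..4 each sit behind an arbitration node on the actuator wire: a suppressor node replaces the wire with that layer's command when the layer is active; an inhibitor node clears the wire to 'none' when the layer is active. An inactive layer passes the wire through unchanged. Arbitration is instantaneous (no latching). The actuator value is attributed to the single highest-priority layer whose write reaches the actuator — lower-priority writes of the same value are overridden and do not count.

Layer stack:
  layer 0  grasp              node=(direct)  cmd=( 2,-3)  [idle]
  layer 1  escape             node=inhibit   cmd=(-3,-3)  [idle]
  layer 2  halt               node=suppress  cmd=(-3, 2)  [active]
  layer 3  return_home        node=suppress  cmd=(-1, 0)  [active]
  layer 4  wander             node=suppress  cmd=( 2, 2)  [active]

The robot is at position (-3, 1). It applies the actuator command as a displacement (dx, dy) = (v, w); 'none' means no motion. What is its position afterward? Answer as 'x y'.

-1 3

[0] grasp off; wire := none
[1] escape off; pass none
[2] halt on (suppress); wire := (-3, 2)
[3] return_home on (suppress); wire := (-1, 0)
[4] wander on (suppress); wire := (2, 2)
output (2, 2)
position: (-3, 1) + (2, 2) = (-1, 3)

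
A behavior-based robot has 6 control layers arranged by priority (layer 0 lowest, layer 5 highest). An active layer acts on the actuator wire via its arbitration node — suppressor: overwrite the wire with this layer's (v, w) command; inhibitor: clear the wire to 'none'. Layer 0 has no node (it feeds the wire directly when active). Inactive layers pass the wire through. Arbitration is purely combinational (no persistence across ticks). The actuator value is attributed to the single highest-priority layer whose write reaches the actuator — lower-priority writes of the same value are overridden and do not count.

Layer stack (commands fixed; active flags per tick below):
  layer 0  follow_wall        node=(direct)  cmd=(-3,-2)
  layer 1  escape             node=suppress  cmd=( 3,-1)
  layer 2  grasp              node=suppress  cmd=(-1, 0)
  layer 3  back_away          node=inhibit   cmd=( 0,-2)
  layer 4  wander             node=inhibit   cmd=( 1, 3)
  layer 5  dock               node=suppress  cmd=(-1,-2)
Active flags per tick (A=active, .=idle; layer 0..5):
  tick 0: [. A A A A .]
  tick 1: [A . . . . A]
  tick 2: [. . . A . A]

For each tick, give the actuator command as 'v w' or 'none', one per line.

tick 0:
  L0 follow_wall: idle → wire = none
  L1 escape: active, suppressor → wire = (3, -1)
  L2 grasp: active, suppressor → wire = (-1, 0)
  L3 back_away: active, inhibitor → wire = none
  L4 wander: active, inhibitor → wire = none
  L5 dock: idle → wire stays none
  actuator = none
tick 1:
  L0 follow_wall: active, feeds wire = (-3, -2)
  L1 escape: idle → wire stays (-3, -2)
  L2 grasp: idle → wire stays (-3, -2)
  L3 back_away: idle → wire stays (-3, -2)
  L4 wander: idle → wire stays (-3, -2)
  L5 dock: active, suppressor → wire = (-1, -2)
  actuator = (-1, -2)
tick 2:
  L0 follow_wall: idle → wire = none
  L1 escape: idle → wire stays none
  L2 grasp: idle → wire stays none
  L3 back_away: active, inhibitor → wire = none
  L4 wander: idle → wire stays none
  L5 dock: active, suppressor → wire = (-1, -2)
  actuator = (-1, -2)

none
-1 -2
-1 -2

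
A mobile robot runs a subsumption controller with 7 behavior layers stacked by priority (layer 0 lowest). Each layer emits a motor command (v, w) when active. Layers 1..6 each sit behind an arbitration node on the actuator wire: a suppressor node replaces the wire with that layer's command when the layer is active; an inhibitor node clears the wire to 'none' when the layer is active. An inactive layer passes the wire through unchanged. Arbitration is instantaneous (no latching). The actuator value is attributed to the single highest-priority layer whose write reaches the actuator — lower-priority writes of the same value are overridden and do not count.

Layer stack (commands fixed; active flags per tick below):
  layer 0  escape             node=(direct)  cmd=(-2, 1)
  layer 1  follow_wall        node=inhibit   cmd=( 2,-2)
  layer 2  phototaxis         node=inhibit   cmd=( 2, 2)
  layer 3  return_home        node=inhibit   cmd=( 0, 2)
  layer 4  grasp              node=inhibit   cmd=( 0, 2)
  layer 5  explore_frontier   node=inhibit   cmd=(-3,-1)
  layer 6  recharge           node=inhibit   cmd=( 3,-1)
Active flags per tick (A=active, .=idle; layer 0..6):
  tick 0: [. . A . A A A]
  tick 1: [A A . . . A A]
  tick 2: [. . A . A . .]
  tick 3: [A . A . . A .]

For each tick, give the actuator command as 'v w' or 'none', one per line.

none
none
none
none

tick 0:
  layer 0 (escape) idle — none
  layer 1 (follow_wall) idle — unchanged: none
  layer 2 (phototaxis) active — inhibits: none
  layer 3 (return_home) idle — unchanged: none
  layer 4 (grasp) active — inhibits: none
  layer 5 (explore_frontier) active — inhibits: none
  layer 6 (recharge) active — inhibits: none
  → actuator none
tick 1:
  layer 0 (escape) active — direct: (-2, 1)
  layer 1 (follow_wall) active — inhibits: none
  layer 2 (phototaxis) idle — unchanged: none
  layer 3 (return_home) idle — unchanged: none
  layer 4 (grasp) idle — unchanged: none
  layer 5 (explore_frontier) active — inhibits: none
  layer 6 (recharge) active — inhibits: none
  → actuator none
tick 2:
  layer 0 (escape) idle — none
  layer 1 (follow_wall) idle — unchanged: none
  layer 2 (phototaxis) active — inhibits: none
  layer 3 (return_home) idle — unchanged: none
  layer 4 (grasp) active — inhibits: none
  layer 5 (explore_frontier) idle — unchanged: none
  layer 6 (recharge) idle — unchanged: none
  → actuator none
tick 3:
  layer 0 (escape) active — direct: (-2, 1)
  layer 1 (follow_wall) idle — unchanged: (-2, 1)
  layer 2 (phototaxis) active — inhibits: none
  layer 3 (return_home) idle — unchanged: none
  layer 4 (grasp) idle — unchanged: none
  layer 5 (explore_frontier) active — inhibits: none
  layer 6 (recharge) idle — unchanged: none
  → actuator none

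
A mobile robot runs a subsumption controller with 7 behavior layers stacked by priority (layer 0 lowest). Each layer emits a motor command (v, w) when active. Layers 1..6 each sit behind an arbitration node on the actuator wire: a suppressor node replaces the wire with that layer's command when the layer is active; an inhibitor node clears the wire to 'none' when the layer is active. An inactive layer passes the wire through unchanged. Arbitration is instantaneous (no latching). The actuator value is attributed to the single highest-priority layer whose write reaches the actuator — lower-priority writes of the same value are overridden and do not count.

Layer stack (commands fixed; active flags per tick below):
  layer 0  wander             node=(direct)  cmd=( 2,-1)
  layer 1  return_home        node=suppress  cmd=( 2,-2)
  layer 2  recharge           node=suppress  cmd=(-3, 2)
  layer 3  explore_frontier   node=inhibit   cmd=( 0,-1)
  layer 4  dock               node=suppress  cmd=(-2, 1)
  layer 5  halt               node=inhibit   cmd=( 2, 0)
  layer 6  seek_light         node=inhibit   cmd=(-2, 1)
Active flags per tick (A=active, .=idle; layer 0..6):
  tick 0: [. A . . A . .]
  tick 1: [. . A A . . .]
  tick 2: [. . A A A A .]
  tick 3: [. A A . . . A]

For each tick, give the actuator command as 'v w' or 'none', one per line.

-2 1
none
none
none

tick 0:
  layer 0 (wander) idle — none
  layer 1 (return_home) active — suppresses: (2, -2)
  layer 2 (recharge) idle — unchanged: (2, -2)
  layer 3 (explore_frontier) idle — unchanged: (2, -2)
  layer 4 (dock) active — suppresses: (-2, 1)
  layer 5 (halt) idle — unchanged: (-2, 1)
  layer 6 (seek_light) idle — unchanged: (-2, 1)
  → actuator (-2, 1)
tick 1:
  layer 0 (wander) idle — none
  layer 1 (return_home) idle — unchanged: none
  layer 2 (recharge) active — suppresses: (-3, 2)
  layer 3 (explore_frontier) active — inhibits: none
  layer 4 (dock) idle — unchanged: none
  layer 5 (halt) idle — unchanged: none
  layer 6 (seek_light) idle — unchanged: none
  → actuator none
tick 2:
  layer 0 (wander) idle — none
  layer 1 (return_home) idle — unchanged: none
  layer 2 (recharge) active — suppresses: (-3, 2)
  layer 3 (explore_frontier) active — inhibits: none
  layer 4 (dock) active — suppresses: (-2, 1)
  layer 5 (halt) active — inhibits: none
  layer 6 (seek_light) idle — unchanged: none
  → actuator none
tick 3:
  layer 0 (wander) idle — none
  layer 1 (return_home) active — suppresses: (2, -2)
  layer 2 (recharge) active — suppresses: (-3, 2)
  layer 3 (explore_frontier) idle — unchanged: (-3, 2)
  layer 4 (dock) idle — unchanged: (-3, 2)
  layer 5 (halt) idle — unchanged: (-3, 2)
  layer 6 (seek_light) active — inhibits: none
  → actuator none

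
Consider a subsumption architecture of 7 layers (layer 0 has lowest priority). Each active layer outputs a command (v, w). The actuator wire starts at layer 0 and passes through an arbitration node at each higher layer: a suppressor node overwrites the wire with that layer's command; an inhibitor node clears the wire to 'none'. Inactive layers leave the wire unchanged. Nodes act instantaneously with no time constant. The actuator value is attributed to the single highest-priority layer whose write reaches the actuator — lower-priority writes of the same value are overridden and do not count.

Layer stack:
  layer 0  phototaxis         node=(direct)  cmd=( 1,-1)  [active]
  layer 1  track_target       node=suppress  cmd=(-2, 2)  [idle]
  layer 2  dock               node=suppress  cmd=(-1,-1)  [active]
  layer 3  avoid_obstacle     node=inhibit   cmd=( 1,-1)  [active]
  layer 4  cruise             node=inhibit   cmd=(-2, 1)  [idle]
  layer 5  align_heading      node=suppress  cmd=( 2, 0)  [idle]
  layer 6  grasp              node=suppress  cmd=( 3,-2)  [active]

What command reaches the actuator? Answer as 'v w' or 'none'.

L0 phototaxis: active, feeds wire = (1, -1)
L1 track_target: idle → wire stays (1, -1)
L2 dock: active, suppressor → wire = (-1, -1)
L3 avoid_obstacle: active, inhibitor → wire = none
L4 cruise: idle → wire stays none
L5 align_heading: idle → wire stays none
L6 grasp: active, suppressor → wire = (3, -2)
actuator = (3, -2)

3 -2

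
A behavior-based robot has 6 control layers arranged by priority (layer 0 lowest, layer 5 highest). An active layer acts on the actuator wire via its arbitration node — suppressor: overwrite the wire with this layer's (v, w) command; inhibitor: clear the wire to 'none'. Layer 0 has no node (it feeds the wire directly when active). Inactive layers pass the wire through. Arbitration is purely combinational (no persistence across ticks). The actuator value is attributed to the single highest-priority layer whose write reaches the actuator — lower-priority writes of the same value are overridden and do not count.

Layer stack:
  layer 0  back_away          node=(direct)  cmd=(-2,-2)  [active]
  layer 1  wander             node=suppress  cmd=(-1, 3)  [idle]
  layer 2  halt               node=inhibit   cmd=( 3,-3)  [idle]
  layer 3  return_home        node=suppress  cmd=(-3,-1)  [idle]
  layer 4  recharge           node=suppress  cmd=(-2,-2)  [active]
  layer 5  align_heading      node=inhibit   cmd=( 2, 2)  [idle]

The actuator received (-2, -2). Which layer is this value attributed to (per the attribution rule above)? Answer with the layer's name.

recharge

[0] back_away on; wire := (-2, -2)
[1] wander off; pass (-2, -2)
[2] halt off; pass (-2, -2)
[3] return_home off; pass (-2, -2)
[4] recharge on (suppress); wire := (-2, -2)
[5] align_heading off; pass (-2, -2)
output (-2, -2)
last writer: layer 4 = recharge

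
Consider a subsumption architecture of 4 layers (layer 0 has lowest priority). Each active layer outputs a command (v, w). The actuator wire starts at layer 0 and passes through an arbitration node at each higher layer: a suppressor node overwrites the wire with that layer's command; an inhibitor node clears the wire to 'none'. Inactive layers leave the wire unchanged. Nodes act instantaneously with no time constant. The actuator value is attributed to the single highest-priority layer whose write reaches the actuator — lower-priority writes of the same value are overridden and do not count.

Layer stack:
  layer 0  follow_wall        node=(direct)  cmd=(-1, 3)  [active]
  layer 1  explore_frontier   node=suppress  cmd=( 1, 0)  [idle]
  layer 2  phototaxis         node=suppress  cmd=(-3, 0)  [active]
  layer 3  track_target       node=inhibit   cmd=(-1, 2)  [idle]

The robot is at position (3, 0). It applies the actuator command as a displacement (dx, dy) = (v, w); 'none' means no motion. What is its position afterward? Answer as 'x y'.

L0 follow_wall: active, feeds wire = (-1, 3)
L1 explore_frontier: idle → wire stays (-1, 3)
L2 phototaxis: active, suppressor → wire = (-3, 0)
L3 track_target: idle → wire stays (-3, 0)
actuator = (-3, 0)
position: (3, 0) + (-3, 0) = (0, 0)

0 0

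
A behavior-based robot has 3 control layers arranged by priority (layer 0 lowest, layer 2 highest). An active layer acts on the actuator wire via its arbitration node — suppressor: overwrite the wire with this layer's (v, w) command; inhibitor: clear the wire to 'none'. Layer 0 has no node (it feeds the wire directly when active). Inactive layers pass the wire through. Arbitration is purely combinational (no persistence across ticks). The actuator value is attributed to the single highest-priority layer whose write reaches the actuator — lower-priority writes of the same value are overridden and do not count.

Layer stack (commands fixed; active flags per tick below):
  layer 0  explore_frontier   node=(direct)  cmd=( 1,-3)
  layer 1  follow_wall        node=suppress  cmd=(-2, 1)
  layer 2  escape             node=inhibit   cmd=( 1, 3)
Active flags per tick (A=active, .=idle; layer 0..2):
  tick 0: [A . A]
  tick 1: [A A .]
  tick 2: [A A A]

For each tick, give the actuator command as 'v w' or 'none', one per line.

none
-2 1
none

tick 0:
  L0 explore_frontier: active, feeds wire = (1, -3)
  L1 follow_wall: idle → wire stays (1, -3)
  L2 escape: active, inhibitor → wire = none
  actuator = none
tick 1:
  L0 explore_frontier: active, feeds wire = (1, -3)
  L1 follow_wall: active, suppressor → wire = (-2, 1)
  L2 escape: idle → wire stays (-2, 1)
  actuator = (-2, 1)
tick 2:
  L0 explore_frontier: active, feeds wire = (1, -3)
  L1 follow_wall: active, suppressor → wire = (-2, 1)
  L2 escape: active, inhibitor → wire = none
  actuator = none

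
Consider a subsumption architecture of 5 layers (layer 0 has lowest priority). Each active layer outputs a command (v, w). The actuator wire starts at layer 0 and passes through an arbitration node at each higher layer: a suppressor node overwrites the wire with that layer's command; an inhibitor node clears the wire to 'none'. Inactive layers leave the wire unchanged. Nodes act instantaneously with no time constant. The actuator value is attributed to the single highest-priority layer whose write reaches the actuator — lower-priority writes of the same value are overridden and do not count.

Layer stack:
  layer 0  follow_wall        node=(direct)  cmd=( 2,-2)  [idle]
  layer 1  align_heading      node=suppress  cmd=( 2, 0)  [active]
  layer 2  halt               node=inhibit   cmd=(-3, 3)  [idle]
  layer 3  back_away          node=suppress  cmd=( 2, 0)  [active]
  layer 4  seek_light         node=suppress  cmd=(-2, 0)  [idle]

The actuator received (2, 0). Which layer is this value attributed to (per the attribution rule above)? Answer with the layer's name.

back_away

layer 0 (follow_wall) idle — none
layer 1 (align_heading) active — suppresses: (2, 0)
layer 2 (halt) idle — unchanged: (2, 0)
layer 3 (back_away) active — suppresses: (2, 0)
layer 4 (seek_light) idle — unchanged: (2, 0)
→ actuator (2, 0)
last writer: layer 3 = back_away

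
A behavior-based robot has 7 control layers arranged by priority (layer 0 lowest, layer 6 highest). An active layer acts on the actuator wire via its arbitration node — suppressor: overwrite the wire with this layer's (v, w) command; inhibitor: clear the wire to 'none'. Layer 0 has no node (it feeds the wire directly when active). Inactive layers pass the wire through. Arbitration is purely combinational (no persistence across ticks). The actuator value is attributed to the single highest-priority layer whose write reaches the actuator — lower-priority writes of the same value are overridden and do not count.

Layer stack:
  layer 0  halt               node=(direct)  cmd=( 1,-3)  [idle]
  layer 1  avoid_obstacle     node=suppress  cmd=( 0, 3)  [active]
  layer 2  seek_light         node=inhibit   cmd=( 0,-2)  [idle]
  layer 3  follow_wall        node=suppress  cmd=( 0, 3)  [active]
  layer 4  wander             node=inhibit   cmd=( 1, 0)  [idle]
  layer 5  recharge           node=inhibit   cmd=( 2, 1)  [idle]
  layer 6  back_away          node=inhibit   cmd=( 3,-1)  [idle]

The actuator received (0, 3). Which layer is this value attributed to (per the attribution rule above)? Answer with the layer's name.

follow_wall

L0 halt: idle → wire = none
L1 avoid_obstacle: active, suppressor → wire = (0, 3)
L2 seek_light: idle → wire stays (0, 3)
L3 follow_wall: active, suppressor → wire = (0, 3)
L4 wander: idle → wire stays (0, 3)
L5 recharge: idle → wire stays (0, 3)
L6 back_away: idle → wire stays (0, 3)
actuator = (0, 3)
last writer: layer 3 = follow_wall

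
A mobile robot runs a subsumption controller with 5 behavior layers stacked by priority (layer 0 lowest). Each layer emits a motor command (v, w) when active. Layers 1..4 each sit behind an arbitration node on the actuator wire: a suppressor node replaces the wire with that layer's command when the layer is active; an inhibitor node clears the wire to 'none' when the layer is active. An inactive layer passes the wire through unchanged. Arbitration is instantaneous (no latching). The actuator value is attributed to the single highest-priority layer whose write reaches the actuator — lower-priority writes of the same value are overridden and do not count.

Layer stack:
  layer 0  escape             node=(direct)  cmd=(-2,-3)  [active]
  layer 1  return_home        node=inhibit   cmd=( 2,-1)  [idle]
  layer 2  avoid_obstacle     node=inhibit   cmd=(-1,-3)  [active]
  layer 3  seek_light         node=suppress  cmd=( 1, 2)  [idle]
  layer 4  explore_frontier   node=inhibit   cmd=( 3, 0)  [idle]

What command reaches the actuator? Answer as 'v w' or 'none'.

none

L0 escape: active, feeds wire = (-2, -3)
L1 return_home: idle → wire stays (-2, -3)
L2 avoid_obstacle: active, inhibitor → wire = none
L3 seek_light: idle → wire stays none
L4 explore_frontier: idle → wire stays none
actuator = none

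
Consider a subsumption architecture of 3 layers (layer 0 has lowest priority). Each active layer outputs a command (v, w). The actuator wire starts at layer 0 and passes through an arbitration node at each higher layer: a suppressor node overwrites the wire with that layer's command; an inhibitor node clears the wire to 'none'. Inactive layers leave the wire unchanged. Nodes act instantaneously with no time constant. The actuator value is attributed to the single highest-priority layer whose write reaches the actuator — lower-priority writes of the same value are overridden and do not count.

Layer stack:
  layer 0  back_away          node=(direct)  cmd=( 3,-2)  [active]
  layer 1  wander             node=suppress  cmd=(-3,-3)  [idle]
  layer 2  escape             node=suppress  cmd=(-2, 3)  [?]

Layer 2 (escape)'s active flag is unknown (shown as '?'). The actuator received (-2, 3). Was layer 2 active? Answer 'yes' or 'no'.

If layer 2 is active=yes:
  actuator would be (-2, 3)
If layer 2 is active=no:
  actuator would be (3, -2)
Observed (-2, 3), so layer 2 was active.

yes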